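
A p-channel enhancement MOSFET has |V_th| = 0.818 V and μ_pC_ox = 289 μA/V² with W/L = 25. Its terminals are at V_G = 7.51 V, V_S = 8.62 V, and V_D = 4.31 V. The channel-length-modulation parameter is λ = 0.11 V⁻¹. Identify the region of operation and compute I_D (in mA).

Saturation; I_D = 0.454 mA

V_SG = V_S − V_G = 8.62 − 7.51 = 1.11 V; V_SD = V_S − V_D = 8.62 − 4.31 = 4.31 V.
k_p = μ_pC_ox · (W/L) = 7.225 mA/V².
V_ov = V_SG − |V_th| = 1.11 − 0.818 = 0.292 V.
Since V_SD = 4.31 V ≥ V_ov = 0.292 V, the device is in saturation.
I_D = ½ k_p V_ov² (1 + λ V_SD) = 0.5 × 7.225 × 0.292² × (1 + 0.11 × 4.31) = 0.454 mA.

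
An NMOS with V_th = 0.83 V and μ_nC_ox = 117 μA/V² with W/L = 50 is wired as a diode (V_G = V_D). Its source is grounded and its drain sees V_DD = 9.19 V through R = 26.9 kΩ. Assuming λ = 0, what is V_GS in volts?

V_GS = 1.15 V

With gate tied to drain, V_GS = V_DS ≥ V_GS − V_th, so the device is in saturation.
k_n = μ_nC_ox · (W/L) = 5.85 mA/V².
KCL at the drain: ½ k_n (V_GS − V_th)² = (V_DD − V_GS)/R.
Let x = V_GS − 0.83. Then 78.7 x² + x − 8.36 = 0, giving x = 0.32 V (positive root), so V_GS = 1.15 V.
I_D = (V_DD − V_GS)/R = (9.19 − 1.15) / 26.9 = 0.299 mA.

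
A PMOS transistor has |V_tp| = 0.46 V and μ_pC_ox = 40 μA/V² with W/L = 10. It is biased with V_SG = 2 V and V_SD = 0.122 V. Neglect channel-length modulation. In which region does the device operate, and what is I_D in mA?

Triode; I_D = 0.0722 mA

k_p = μ_pC_ox · (W/L) = 0.4 mA/V².
V_ov = V_SG − |V_tp| = 2 − 0.46 = 1.54 V.
Since V_SD = 0.122 V < V_ov = 1.54 V, the device is in the triode region.
I_D = k_p [V_ov · V_SD − ½ V_SD²] = 0.4 × [1.54 × 0.122 − 0.5 × 0.122²] = 0.0722 mA.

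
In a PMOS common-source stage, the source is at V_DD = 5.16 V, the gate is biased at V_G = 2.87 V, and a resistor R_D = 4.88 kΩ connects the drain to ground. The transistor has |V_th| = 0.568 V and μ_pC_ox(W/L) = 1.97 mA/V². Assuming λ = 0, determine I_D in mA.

I_D = 0.991 mA

V_SG = V_DD − V_G = 5.16 − 2.87 = 2.29 V, so V_ov = 2.29 − 0.568 = 1.72 V.
Assume saturation: I_D = ½ k_p V_ov² = 0.5 × 1.97 × 1.72² = 2.92 mA, giving V_SD = V_DD − I_D R_D = 5.16 − 2.92 × 4.88 = -9.09 V.
But -9.09 V < V_ov = 1.72 V, so the device is actually in triode.
In triode I_D = k_p[V_ov V_SD − ½ V_SD²] and I_D = (V_DD − V_SD)/R_D. Equating: 4.81 V_SD² − 17.55 V_SD + 5.16 = 0, giving V_SD = 0.322 V (the root below V_ov).
I_D = (5.16 − 0.322) / 4.88 = 0.991 mA.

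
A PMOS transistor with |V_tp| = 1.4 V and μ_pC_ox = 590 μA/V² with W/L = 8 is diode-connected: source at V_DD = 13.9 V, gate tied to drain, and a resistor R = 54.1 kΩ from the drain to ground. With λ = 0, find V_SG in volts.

V_SG = 1.71 V

With gate tied to drain, V_SG = V_SD ≥ V_SG − |V_tp|, so the device is in saturation.
k_p = μ_pC_ox · (W/L) = 4.72 mA/V².
KCL at the drain: ½ k_p (V_SG − |V_tp|)² = (V_DD − V_SG)/R.
Let x = V_SG − 1.4. Then 128 x² + x − 12.5 = 0, giving x = 0.309 V (positive root), so V_SG = 1.71 V.
I_D = (V_DD − V_SG)/R = (13.9 − 1.71) / 54.1 = 0.225 mA.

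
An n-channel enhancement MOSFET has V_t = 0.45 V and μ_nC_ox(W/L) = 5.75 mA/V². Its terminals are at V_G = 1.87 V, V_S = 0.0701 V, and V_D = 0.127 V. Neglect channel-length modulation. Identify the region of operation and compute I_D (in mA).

V_GS = V_G − V_S = 1.87 − 0.0701 = 1.8 V; V_DS = V_D − V_S = 0.127 − 0.0701 = 0.0569 V.
V_ov = V_GS − V_t = 1.8 − 0.45 = 1.35 V.
Since V_DS = 0.0569 V < V_ov = 1.35 V, the device is in the triode region.
I_D = k_n [V_ov · V_DS − ½ V_DS²] = 5.75 × [1.35 × 0.0569 − 0.5 × 0.0569²] = 0.432 mA.

Triode; I_D = 0.432 mA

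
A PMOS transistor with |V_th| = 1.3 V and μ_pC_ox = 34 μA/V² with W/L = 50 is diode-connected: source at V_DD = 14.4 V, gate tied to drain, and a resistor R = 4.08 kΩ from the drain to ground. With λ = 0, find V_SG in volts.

With gate tied to drain, V_SG = V_SD ≥ V_SG − |V_th|, so the device is in saturation.
k_p = μ_pC_ox · (W/L) = 1.7 mA/V².
KCL at the drain: ½ k_p (V_SG − |V_th|)² = (V_DD − V_SG)/R.
Let x = V_SG − 1.3. Then 3.47 x² + x − 13.1 = 0, giving x = 1.8 V (positive root), so V_SG = 3.1 V.
I_D = (V_DD − V_SG)/R = (14.4 − 3.1) / 4.08 = 2.77 mA.

V_SG = 3.10 V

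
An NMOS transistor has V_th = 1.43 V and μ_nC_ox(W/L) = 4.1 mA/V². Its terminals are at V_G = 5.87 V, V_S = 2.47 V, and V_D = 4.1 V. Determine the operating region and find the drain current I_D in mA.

Triode; I_D = 7.72 mA

V_GS = V_G − V_S = 5.87 − 2.47 = 3.4 V; V_DS = V_D − V_S = 4.1 − 2.47 = 1.63 V.
V_ov = V_GS − V_th = 3.4 − 1.43 = 1.97 V.
Since V_DS = 1.63 V < V_ov = 1.97 V, the device is in the triode region.
I_D = k_n [V_ov · V_DS − ½ V_DS²] = 4.1 × [1.97 × 1.63 − 0.5 × 1.63²] = 7.72 mA.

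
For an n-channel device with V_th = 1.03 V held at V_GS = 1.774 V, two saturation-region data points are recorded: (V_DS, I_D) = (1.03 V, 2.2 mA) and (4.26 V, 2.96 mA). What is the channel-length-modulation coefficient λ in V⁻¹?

With V_GS fixed, I_D ∝ (1 + λ V_DS) in saturation, so I_D2/I_D1 = (1 + λ V_DS2)/(1 + λ V_DS1).
2.96/2.2 = 1.345 = (1 + 4.26 λ)/(1 + 1.03 λ).
Solving: λ (I_D1 V_DS2 − I_D2 V_DS1) = I_D2 − I_D1, so λ = (2.96 − 2.2) / (2.2 × 4.26 − 2.96 × 1.03) = 0.76 / 6.32 = 0.12 V⁻¹.

λ = 0.120 V⁻¹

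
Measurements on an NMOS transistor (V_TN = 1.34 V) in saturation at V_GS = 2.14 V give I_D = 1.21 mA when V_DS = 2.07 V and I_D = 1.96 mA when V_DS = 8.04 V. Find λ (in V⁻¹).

λ = 0.132 V⁻¹

With V_GS fixed, I_D ∝ (1 + λ V_DS) in saturation, so I_D2/I_D1 = (1 + λ V_DS2)/(1 + λ V_DS1).
1.96/1.21 = 1.62 = (1 + 8.04 λ)/(1 + 2.07 λ).
Solving: λ (I_D1 V_DS2 − I_D2 V_DS1) = I_D2 − I_D1, so λ = (1.96 − 1.21) / (1.21 × 8.04 − 1.96 × 2.07) = 0.75 / 5.67 = 0.132 V⁻¹.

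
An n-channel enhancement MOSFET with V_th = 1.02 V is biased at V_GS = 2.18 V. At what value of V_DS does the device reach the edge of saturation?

The boundary between triode and saturation is V_DS = V_GS − V_th = V_ov.
V_ov = 2.18 − 1.02 = 1.16 V.

V_DS,sat = 1.16 V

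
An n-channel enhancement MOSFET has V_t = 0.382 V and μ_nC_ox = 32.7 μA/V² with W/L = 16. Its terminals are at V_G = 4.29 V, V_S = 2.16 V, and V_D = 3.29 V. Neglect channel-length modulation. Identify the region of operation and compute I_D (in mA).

V_GS = V_G − V_S = 4.29 − 2.16 = 2.13 V; V_DS = V_D − V_S = 3.29 − 2.16 = 1.13 V.
k_n = μ_nC_ox · (W/L) = 0.5232 mA/V².
V_ov = V_GS − V_t = 2.13 − 0.382 = 1.75 V.
Since V_DS = 1.13 V < V_ov = 1.75 V, the device is in the triode region.
I_D = k_n [V_ov · V_DS − ½ V_DS²] = 0.5232 × [1.75 × 1.13 − 0.5 × 1.13²] = 0.699 mA.

Triode; I_D = 0.699 mA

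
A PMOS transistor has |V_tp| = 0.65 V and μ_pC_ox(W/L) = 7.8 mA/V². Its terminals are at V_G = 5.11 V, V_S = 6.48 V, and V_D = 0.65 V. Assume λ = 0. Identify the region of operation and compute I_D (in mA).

V_SG = V_S − V_G = 6.48 − 5.11 = 1.37 V; V_SD = V_S − V_D = 6.48 − 0.65 = 5.83 V.
V_ov = V_SG − |V_tp| = 1.37 − 0.65 = 0.72 V.
Since V_SD = 5.83 V ≥ V_ov = 0.72 V, the device is in saturation.
I_D = ½ k_p V_ov² = 0.5 × 7.8 × 0.72² = 2.02 mA.

Saturation; I_D = 2.02 mA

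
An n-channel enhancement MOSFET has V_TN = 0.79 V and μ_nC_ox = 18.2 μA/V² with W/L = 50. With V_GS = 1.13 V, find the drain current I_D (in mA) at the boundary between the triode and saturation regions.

I_D = 0.0526 mA

At the boundary V_DS = V_ov = V_GS − V_TN = 1.13 − 0.79 = 0.34 V.
k_n = μ_nC_ox · (W/L) = 0.91 mA/V².
I_D = ½ k_n V_ov² = 0.5 × 0.91 × 0.34² = 0.0526 mA.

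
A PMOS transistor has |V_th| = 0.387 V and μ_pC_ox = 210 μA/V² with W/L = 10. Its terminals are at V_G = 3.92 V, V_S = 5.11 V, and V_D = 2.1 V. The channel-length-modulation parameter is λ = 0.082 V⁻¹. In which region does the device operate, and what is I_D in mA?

Saturation; I_D = 0.844 mA

V_SG = V_S − V_G = 5.11 − 3.92 = 1.19 V; V_SD = V_S − V_D = 5.11 − 2.1 = 3.01 V.
k_p = μ_pC_ox · (W/L) = 2.1 mA/V².
V_ov = V_SG − |V_th| = 1.19 − 0.387 = 0.803 V.
Since V_SD = 3.01 V ≥ V_ov = 0.803 V, the device is in saturation.
I_D = ½ k_p V_ov² (1 + λ V_SD) = 0.5 × 2.1 × 0.803² × (1 + 0.082 × 3.01) = 0.844 mA.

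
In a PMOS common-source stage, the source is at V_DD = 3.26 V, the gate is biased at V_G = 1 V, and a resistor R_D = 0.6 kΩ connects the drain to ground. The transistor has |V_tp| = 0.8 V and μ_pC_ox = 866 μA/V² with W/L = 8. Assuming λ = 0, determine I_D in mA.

I_D = 4.52 mA

V_SG = V_DD − V_G = 3.26 − 1 = 2.26 V, so V_ov = 2.26 − 0.8 = 1.46 V.
k_p = μ_pC_ox · (W/L) = 6.928 mA/V².
Assume saturation: I_D = ½ k_p V_ov² = 0.5 × 6.928 × 1.46² = 7.38 mA, giving V_SD = V_DD − I_D R_D = 3.26 − 7.38 × 0.6 = -1.17 V.
But -1.17 V < V_ov = 1.46 V, so the device is actually in triode.
In triode I_D = k_p[V_ov V_SD − ½ V_SD²] and I_D = (V_DD − V_SD)/R_D. Equating: 2.08 V_SD² − 7.069 V_SD + 3.26 = 0, giving V_SD = 0.55 V (the root below V_ov).
I_D = (3.26 − 0.55) / 0.6 = 4.52 mA.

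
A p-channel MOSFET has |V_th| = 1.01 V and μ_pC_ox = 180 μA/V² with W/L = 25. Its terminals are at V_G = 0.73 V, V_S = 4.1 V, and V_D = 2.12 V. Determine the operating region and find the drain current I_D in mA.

Triode; I_D = 12.2 mA

V_SG = V_S − V_G = 4.1 − 0.73 = 3.37 V; V_SD = V_S − V_D = 4.1 − 2.12 = 1.98 V.
k_p = μ_pC_ox · (W/L) = 4.5 mA/V².
V_ov = V_SG − |V_th| = 3.37 − 1.01 = 2.36 V.
Since V_SD = 1.98 V < V_ov = 2.36 V, the device is in the triode region.
I_D = k_p [V_ov · V_SD − ½ V_SD²] = 4.5 × [2.36 × 1.98 − 0.5 × 1.98²] = 12.2 mA.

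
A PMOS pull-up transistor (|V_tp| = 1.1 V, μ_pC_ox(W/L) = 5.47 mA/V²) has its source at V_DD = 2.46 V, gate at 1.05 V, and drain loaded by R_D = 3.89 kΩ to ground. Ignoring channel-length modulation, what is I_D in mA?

V_SG = V_DD − V_G = 2.46 − 1.05 = 1.41 V, so V_ov = 1.41 − 1.1 = 0.31 V.
Assume saturation: I_D = ½ k_p V_ov² = 0.5 × 5.47 × 0.31² = 0.263 mA, giving V_SD = V_DD − I_D R_D = 2.46 − 0.263 × 3.89 = 1.44 V.
V_SD = 1.44 V ≥ V_ov = 0.31 V, confirming saturation.

I_D = 0.263 mA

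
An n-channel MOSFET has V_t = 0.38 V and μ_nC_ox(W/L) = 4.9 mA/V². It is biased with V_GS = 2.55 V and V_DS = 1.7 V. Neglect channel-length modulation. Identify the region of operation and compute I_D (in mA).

Triode; I_D = 11.0 mA

V_ov = V_GS − V_t = 2.55 − 0.38 = 2.17 V.
Since V_DS = 1.7 V < V_ov = 2.17 V, the device is in the triode region.
I_D = k_n [V_ov · V_DS − ½ V_DS²] = 4.9 × [2.17 × 1.7 − 0.5 × 1.7²] = 11 mA.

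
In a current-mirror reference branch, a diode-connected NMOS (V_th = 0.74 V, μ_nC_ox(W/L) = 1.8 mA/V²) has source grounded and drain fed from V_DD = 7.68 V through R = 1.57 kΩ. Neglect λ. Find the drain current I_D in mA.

I_D = 3.22 mA

With gate tied to drain, V_GS = V_DS ≥ V_GS − V_th, so the device is in saturation.
KCL at the drain: ½ k_n (V_GS − V_th)² = (V_DD − V_GS)/R.
Let x = V_GS − 0.74. Then 1.41 x² + x − 6.94 = 0, giving x = 1.89 V (positive root), so V_GS = 2.63 V.
I_D = (V_DD − V_GS)/R = (7.68 − 2.63) / 1.57 = 3.22 mA.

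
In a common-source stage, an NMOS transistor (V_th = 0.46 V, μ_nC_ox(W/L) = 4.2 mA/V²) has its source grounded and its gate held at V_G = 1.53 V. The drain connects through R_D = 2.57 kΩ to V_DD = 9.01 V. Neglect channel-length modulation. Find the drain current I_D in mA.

I_D = 2.40 mA

V_GS = V_G = 1.53 V, so V_ov = 1.53 − 0.46 = 1.07 V.
Assume saturation: I_D = ½ k_n V_ov² = 0.5 × 4.2 × 1.07² = 2.4 mA, giving V_DS = V_DD − I_D R_D = 9.01 − 2.4 × 2.57 = 2.83 V.
V_DS = 2.83 V ≥ V_ov = 1.07 V, confirming saturation.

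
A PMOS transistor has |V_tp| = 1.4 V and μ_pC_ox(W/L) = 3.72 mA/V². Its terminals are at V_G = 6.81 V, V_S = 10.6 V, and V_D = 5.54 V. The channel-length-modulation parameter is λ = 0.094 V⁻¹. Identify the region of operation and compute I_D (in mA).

Saturation; I_D = 15.7 mA

V_SG = V_S − V_G = 10.6 − 6.81 = 3.79 V; V_SD = V_S − V_D = 10.6 − 5.54 = 5.06 V.
V_ov = V_SG − |V_tp| = 3.79 − 1.4 = 2.39 V.
Since V_SD = 5.06 V ≥ V_ov = 2.39 V, the device is in saturation.
I_D = ½ k_p V_ov² (1 + λ V_SD) = 0.5 × 3.72 × 2.39² × (1 + 0.094 × 5.06) = 15.7 mA.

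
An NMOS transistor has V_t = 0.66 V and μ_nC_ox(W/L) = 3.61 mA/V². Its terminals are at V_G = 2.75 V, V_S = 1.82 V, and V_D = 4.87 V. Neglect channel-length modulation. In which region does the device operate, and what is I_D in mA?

Saturation; I_D = 0.132 mA

V_GS = V_G − V_S = 2.75 − 1.82 = 0.93 V; V_DS = V_D − V_S = 4.87 − 1.82 = 3.05 V.
V_ov = V_GS − V_t = 0.93 − 0.66 = 0.27 V.
Since V_DS = 3.05 V ≥ V_ov = 0.27 V, the device is in saturation.
I_D = ½ k_n V_ov² = 0.5 × 3.61 × 0.27² = 0.132 mA.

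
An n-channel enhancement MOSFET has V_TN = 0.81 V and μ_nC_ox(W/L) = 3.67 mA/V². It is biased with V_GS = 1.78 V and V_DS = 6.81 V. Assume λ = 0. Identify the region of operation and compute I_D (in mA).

V_ov = V_GS − V_TN = 1.78 − 0.81 = 0.97 V.
Since V_DS = 6.81 V ≥ V_ov = 0.97 V, the device is in saturation.
I_D = ½ k_n V_ov² = 0.5 × 3.67 × 0.97² = 1.73 mA.

Saturation; I_D = 1.73 mA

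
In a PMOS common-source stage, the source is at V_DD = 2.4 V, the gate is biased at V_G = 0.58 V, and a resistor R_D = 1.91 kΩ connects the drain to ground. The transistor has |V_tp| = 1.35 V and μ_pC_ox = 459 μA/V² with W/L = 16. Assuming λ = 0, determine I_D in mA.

V_SG = V_DD − V_G = 2.4 − 0.58 = 1.82 V, so V_ov = 1.82 − 1.35 = 0.47 V.
k_p = μ_pC_ox · (W/L) = 7.344 mA/V².
Assume saturation: I_D = ½ k_p V_ov² = 0.5 × 7.344 × 0.47² = 0.811 mA, giving V_SD = V_DD − I_D R_D = 2.4 − 0.811 × 1.91 = 0.851 V.
V_SD = 0.851 V ≥ V_ov = 0.47 V, confirming saturation.

I_D = 0.811 mA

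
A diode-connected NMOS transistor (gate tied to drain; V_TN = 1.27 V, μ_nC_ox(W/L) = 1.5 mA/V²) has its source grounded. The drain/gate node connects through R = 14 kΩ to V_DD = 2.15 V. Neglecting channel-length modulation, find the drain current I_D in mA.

With gate tied to drain, V_GS = V_DS ≥ V_GS − V_TN, so the device is in saturation.
KCL at the drain: ½ k_n (V_GS − V_TN)² = (V_DD − V_GS)/R.
Let x = V_GS − 1.27. Then 10.5 x² + x − 0.88 = 0, giving x = 0.246 V (positive root), so V_GS = 1.52 V.
I_D = (V_DD − V_GS)/R = (2.15 − 1.52) / 14 = 0.0453 mA.

I_D = 0.0453 mA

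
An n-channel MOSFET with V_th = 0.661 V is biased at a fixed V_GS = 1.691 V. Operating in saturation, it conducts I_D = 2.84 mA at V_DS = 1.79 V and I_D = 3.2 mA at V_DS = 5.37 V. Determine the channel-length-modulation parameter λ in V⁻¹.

λ = 0.0378 V⁻¹

With V_GS fixed, I_D ∝ (1 + λ V_DS) in saturation, so I_D2/I_D1 = (1 + λ V_DS2)/(1 + λ V_DS1).
3.2/2.84 = 1.127 = (1 + 5.37 λ)/(1 + 1.79 λ).
Solving: λ (I_D1 V_DS2 − I_D2 V_DS1) = I_D2 − I_D1, so λ = (3.2 − 2.84) / (2.84 × 5.37 − 3.2 × 1.79) = 0.36 / 9.52 = 0.0378 V⁻¹.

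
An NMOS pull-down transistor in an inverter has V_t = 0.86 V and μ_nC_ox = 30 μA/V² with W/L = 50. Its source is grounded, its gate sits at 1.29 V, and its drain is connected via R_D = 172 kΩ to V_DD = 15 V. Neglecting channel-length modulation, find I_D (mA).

V_GS = V_G = 1.29 V, so V_ov = 1.29 − 0.86 = 0.43 V.
k_n = μ_nC_ox · (W/L) = 1.5 mA/V².
Assume saturation: I_D = ½ k_n V_ov² = 0.5 × 1.5 × 0.43² = 0.139 mA, giving V_DS = V_DD − I_D R_D = 15 − 0.139 × 172 = -8.85 V.
But -8.85 V < V_ov = 0.43 V, so the device is actually in triode.
In triode I_D = k_n[V_ov V_DS − ½ V_DS²] and I_D = (V_DD − V_DS)/R_D. Equating: 129 V_DS² − 111.9 V_DS + 15 = 0, giving V_DS = 0.166 V (the root below V_ov).
I_D = (15 − 0.166) / 172 = 0.0862 mA.

I_D = 0.0862 mA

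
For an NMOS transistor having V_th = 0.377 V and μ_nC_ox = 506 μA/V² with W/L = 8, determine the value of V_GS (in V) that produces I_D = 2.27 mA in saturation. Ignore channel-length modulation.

k_n = μ_nC_ox · (W/L) = 4.048 mA/V².
In saturation I_D = ½ k_n (V_GS − V_th)², so V_GS − V_th = √(2 I_D / k_n) = √(2 × 2.27 / 4.048) = 1.06 V.
V_GS = 0.377 + 1.06 = 1.44 V.

V_GS = 1.44 V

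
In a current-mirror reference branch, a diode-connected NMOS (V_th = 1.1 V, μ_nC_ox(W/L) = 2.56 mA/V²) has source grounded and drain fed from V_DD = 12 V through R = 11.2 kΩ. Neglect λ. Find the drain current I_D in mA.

With gate tied to drain, V_GS = V_DS ≥ V_GS − V_th, so the device is in saturation.
KCL at the drain: ½ k_n (V_GS − V_th)² = (V_DD − V_GS)/R.
Let x = V_GS − 1.1. Then 14.3 x² + x − 10.9 = 0, giving x = 0.838 V (positive root), so V_GS = 1.94 V.
I_D = (V_DD − V_GS)/R = (12 − 1.94) / 11.2 = 0.898 mA.

I_D = 0.898 mA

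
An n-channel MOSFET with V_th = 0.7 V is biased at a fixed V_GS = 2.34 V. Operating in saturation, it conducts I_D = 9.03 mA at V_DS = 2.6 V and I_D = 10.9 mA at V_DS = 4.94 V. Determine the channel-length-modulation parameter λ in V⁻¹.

With V_GS fixed, I_D ∝ (1 + λ V_DS) in saturation, so I_D2/I_D1 = (1 + λ V_DS2)/(1 + λ V_DS1).
10.9/9.03 = 1.207 = (1 + 4.94 λ)/(1 + 2.6 λ).
Solving: λ (I_D1 V_DS2 − I_D2 V_DS1) = I_D2 − I_D1, so λ = (10.9 − 9.03) / (9.03 × 4.94 − 10.9 × 2.6) = 1.87 / 16.3 = 0.115 V⁻¹.

λ = 0.115 V⁻¹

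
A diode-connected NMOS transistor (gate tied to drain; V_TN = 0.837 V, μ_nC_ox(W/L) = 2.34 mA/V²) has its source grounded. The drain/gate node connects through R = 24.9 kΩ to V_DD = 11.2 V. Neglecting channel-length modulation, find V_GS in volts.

With gate tied to drain, V_GS = V_DS ≥ V_GS − V_TN, so the device is in saturation.
KCL at the drain: ½ k_n (V_GS − V_TN)² = (V_DD − V_GS)/R.
Let x = V_GS − 0.837. Then 29.1 x² + x − 10.36 = 0, giving x = 0.58 V (positive root), so V_GS = 1.42 V.
I_D = (V_DD − V_GS)/R = (11.2 − 1.42) / 24.9 = 0.393 mA.

V_GS = 1.42 V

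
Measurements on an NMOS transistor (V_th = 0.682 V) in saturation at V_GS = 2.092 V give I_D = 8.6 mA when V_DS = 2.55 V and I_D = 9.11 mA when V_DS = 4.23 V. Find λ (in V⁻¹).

λ = 0.0388 V⁻¹

With V_GS fixed, I_D ∝ (1 + λ V_DS) in saturation, so I_D2/I_D1 = (1 + λ V_DS2)/(1 + λ V_DS1).
9.11/8.6 = 1.059 = (1 + 4.23 λ)/(1 + 2.55 λ).
Solving: λ (I_D1 V_DS2 − I_D2 V_DS1) = I_D2 − I_D1, so λ = (9.11 − 8.6) / (8.6 × 4.23 − 9.11 × 2.55) = 0.51 / 13.1 = 0.0388 V⁻¹.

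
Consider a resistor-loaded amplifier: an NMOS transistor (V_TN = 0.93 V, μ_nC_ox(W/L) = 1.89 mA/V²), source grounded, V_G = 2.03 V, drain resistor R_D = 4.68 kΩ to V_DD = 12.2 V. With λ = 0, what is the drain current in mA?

I_D = 1.14 mA

V_GS = V_G = 2.03 V, so V_ov = 2.03 − 0.93 = 1.1 V.
Assume saturation: I_D = ½ k_n V_ov² = 0.5 × 1.89 × 1.1² = 1.14 mA, giving V_DS = V_DD − I_D R_D = 12.2 − 1.14 × 4.68 = 6.85 V.
V_DS = 6.85 V ≥ V_ov = 1.1 V, confirming saturation.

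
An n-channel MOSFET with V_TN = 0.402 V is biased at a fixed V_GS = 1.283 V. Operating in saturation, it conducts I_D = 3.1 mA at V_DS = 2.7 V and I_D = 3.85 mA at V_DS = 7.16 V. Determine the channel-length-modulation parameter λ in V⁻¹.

λ = 0.0636 V⁻¹

With V_GS fixed, I_D ∝ (1 + λ V_DS) in saturation, so I_D2/I_D1 = (1 + λ V_DS2)/(1 + λ V_DS1).
3.85/3.1 = 1.242 = (1 + 7.16 λ)/(1 + 2.7 λ).
Solving: λ (I_D1 V_DS2 − I_D2 V_DS1) = I_D2 − I_D1, so λ = (3.85 − 3.1) / (3.1 × 7.16 − 3.85 × 2.7) = 0.75 / 11.8 = 0.0636 V⁻¹.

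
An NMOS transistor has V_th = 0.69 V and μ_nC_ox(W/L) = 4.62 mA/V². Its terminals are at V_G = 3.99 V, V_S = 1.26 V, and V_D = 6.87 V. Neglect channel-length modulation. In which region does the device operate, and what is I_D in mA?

V_GS = V_G − V_S = 3.99 − 1.26 = 2.73 V; V_DS = V_D − V_S = 6.87 − 1.26 = 5.61 V.
V_ov = V_GS − V_th = 2.73 − 0.69 = 2.04 V.
Since V_DS = 5.61 V ≥ V_ov = 2.04 V, the device is in saturation.
I_D = ½ k_n V_ov² = 0.5 × 4.62 × 2.04² = 9.61 mA.

Saturation; I_D = 9.61 mA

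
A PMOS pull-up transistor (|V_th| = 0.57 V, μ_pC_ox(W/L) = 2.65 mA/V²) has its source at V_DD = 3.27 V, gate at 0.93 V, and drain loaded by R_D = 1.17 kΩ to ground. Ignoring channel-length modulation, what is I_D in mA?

I_D = 2.29 mA

V_SG = V_DD − V_G = 3.27 − 0.93 = 2.34 V, so V_ov = 2.34 − 0.57 = 1.77 V.
Assume saturation: I_D = ½ k_p V_ov² = 0.5 × 2.65 × 1.77² = 4.15 mA, giving V_SD = V_DD − I_D R_D = 3.27 − 4.15 × 1.17 = -1.59 V.
But -1.59 V < V_ov = 1.77 V, so the device is actually in triode.
In triode I_D = k_p[V_ov V_SD − ½ V_SD²] and I_D = (V_DD − V_SD)/R_D. Equating: 1.55 V_SD² − 6.488 V_SD + 3.27 = 0, giving V_SD = 0.586 V (the root below V_ov).
I_D = (3.27 − 0.586) / 1.17 = 2.29 mA.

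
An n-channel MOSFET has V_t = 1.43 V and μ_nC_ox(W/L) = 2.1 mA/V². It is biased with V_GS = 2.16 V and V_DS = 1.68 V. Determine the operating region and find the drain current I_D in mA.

Saturation; I_D = 0.560 mA

V_ov = V_GS − V_t = 2.16 − 1.43 = 0.73 V.
Since V_DS = 1.68 V ≥ V_ov = 0.73 V, the device is in saturation.
I_D = ½ k_n V_ov² = 0.5 × 2.1 × 0.73² = 0.56 mA.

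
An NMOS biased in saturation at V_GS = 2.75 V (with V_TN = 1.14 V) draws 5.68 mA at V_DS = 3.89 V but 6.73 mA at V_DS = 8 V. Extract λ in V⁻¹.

With V_GS fixed, I_D ∝ (1 + λ V_DS) in saturation, so I_D2/I_D1 = (1 + λ V_DS2)/(1 + λ V_DS1).
6.73/5.68 = 1.185 = (1 + 8 λ)/(1 + 3.89 λ).
Solving: λ (I_D1 V_DS2 − I_D2 V_DS1) = I_D2 − I_D1, so λ = (6.73 − 5.68) / (5.68 × 8 − 6.73 × 3.89) = 1.05 / 19.3 = 0.0545 V⁻¹.

λ = 0.0545 V⁻¹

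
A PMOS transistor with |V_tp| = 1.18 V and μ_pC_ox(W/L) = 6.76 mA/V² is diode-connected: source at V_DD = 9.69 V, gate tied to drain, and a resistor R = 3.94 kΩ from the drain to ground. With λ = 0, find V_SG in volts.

With gate tied to drain, V_SG = V_SD ≥ V_SG − |V_tp|, so the device is in saturation.
KCL at the drain: ½ k_p (V_SG − |V_tp|)² = (V_DD − V_SG)/R.
Let x = V_SG − 1.18. Then 13.3 x² + x − 8.51 = 0, giving x = 0.763 V (positive root), so V_SG = 1.94 V.
I_D = (V_DD − V_SG)/R = (9.69 − 1.94) / 3.94 = 1.97 mA.

V_SG = 1.94 V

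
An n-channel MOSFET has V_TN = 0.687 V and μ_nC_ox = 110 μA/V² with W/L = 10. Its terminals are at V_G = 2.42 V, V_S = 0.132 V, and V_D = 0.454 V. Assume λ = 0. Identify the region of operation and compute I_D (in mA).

V_GS = V_G − V_S = 2.42 − 0.132 = 2.29 V; V_DS = V_D − V_S = 0.454 − 0.132 = 0.322 V.
k_n = μ_nC_ox · (W/L) = 1.1 mA/V².
V_ov = V_GS − V_TN = 2.29 − 0.687 = 1.6 V.
Since V_DS = 0.322 V < V_ov = 1.6 V, the device is in the triode region.
I_D = k_n [V_ov · V_DS − ½ V_DS²] = 1.1 × [1.6 × 0.322 − 0.5 × 0.322²] = 0.51 mA.

Triode; I_D = 0.510 mA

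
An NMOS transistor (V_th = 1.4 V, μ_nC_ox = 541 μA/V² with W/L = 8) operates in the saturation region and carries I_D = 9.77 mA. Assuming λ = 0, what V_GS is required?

k_n = μ_nC_ox · (W/L) = 4.328 mA/V².
In saturation I_D = ½ k_n (V_GS − V_th)², so V_GS − V_th = √(2 I_D / k_n) = √(2 × 9.77 / 4.328) = 2.12 V.
V_GS = 1.4 + 2.12 = 3.52 V.

V_GS = 3.52 V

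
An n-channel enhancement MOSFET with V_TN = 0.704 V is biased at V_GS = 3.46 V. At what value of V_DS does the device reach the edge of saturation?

The boundary between triode and saturation is V_DS = V_GS − V_TN = V_ov.
V_ov = 3.46 − 0.704 = 2.76 V.

V_DS,sat = 2.76 V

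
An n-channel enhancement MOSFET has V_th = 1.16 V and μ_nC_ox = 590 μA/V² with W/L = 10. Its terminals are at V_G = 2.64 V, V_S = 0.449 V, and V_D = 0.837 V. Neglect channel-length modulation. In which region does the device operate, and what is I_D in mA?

Triode; I_D = 1.92 mA

V_GS = V_G − V_S = 2.64 − 0.449 = 2.19 V; V_DS = V_D − V_S = 0.837 − 0.449 = 0.388 V.
k_n = μ_nC_ox · (W/L) = 5.9 mA/V².
V_ov = V_GS − V_th = 2.19 − 1.16 = 1.03 V.
Since V_DS = 0.388 V < V_ov = 1.03 V, the device is in the triode region.
I_D = k_n [V_ov · V_DS − ½ V_DS²] = 5.9 × [1.03 × 0.388 − 0.5 × 0.388²] = 1.92 mA.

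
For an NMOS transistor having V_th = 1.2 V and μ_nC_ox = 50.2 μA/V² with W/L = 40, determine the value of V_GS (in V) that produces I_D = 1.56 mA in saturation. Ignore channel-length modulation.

k_n = μ_nC_ox · (W/L) = 2.008 mA/V².
In saturation I_D = ½ k_n (V_GS − V_th)², so V_GS − V_th = √(2 I_D / k_n) = √(2 × 1.56 / 2.008) = 1.25 V.
V_GS = 1.2 + 1.25 = 2.45 V.

V_GS = 2.45 V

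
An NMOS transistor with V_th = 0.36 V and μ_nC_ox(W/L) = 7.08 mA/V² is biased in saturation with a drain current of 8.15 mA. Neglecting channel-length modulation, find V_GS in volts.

V_GS = 1.88 V

In saturation I_D = ½ k_n (V_GS − V_th)², so V_GS − V_th = √(2 I_D / k_n) = √(2 × 8.15 / 7.08) = 1.52 V.
V_GS = 0.36 + 1.52 = 1.88 V.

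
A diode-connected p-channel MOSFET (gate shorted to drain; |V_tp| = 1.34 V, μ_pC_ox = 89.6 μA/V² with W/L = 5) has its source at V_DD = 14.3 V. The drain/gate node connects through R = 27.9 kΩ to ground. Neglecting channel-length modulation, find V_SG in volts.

With gate tied to drain, V_SG = V_SD ≥ V_SG − |V_tp|, so the device is in saturation.
k_p = μ_pC_ox · (W/L) = 0.448 mA/V².
KCL at the drain: ½ k_p (V_SG − |V_tp|)² = (V_DD − V_SG)/R.
Let x = V_SG − 1.34. Then 6.25 x² + x − 12.96 = 0, giving x = 1.36 V (positive root), so V_SG = 2.7 V.
I_D = (V_DD − V_SG)/R = (14.3 − 2.7) / 27.9 = 0.416 mA.

V_SG = 2.70 V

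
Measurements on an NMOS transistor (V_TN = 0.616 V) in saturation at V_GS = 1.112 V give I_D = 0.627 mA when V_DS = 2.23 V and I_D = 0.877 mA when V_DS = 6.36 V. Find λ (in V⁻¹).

λ = 0.123 V⁻¹

With V_GS fixed, I_D ∝ (1 + λ V_DS) in saturation, so I_D2/I_D1 = (1 + λ V_DS2)/(1 + λ V_DS1).
0.877/0.627 = 1.399 = (1 + 6.36 λ)/(1 + 2.23 λ).
Solving: λ (I_D1 V_DS2 − I_D2 V_DS1) = I_D2 − I_D1, so λ = (0.877 − 0.627) / (0.627 × 6.36 − 0.877 × 2.23) = 0.25 / 2.03 = 0.123 V⁻¹.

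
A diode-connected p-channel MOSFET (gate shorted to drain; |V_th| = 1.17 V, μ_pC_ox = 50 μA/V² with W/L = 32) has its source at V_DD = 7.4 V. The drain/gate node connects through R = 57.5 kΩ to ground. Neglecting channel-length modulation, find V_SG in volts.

V_SG = 1.53 V

With gate tied to drain, V_SG = V_SD ≥ V_SG − |V_th|, so the device is in saturation.
k_p = μ_pC_ox · (W/L) = 1.6 mA/V².
KCL at the drain: ½ k_p (V_SG − |V_th|)² = (V_DD − V_SG)/R.
Let x = V_SG − 1.17. Then 46 x² + x − 6.23 = 0, giving x = 0.357 V (positive root), so V_SG = 1.53 V.
I_D = (V_DD − V_SG)/R = (7.4 − 1.53) / 57.5 = 0.102 mA.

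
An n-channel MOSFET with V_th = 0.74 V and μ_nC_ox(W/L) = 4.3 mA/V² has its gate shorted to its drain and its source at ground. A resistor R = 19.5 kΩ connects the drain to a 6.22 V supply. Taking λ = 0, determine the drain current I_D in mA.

I_D = 0.263 mA

With gate tied to drain, V_GS = V_DS ≥ V_GS − V_th, so the device is in saturation.
KCL at the drain: ½ k_n (V_GS − V_th)² = (V_DD − V_GS)/R.
Let x = V_GS − 0.74. Then 41.9 x² + x − 5.48 = 0, giving x = 0.35 V (positive root), so V_GS = 1.09 V.
I_D = (V_DD − V_GS)/R = (6.22 − 1.09) / 19.5 = 0.263 mA.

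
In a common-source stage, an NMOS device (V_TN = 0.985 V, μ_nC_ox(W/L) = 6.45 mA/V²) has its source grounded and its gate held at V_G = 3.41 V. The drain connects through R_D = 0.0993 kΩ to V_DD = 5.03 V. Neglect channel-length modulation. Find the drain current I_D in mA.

I_D = 19.0 mA

V_GS = V_G = 3.41 V, so V_ov = 3.41 − 0.985 = 2.43 V.
Assume saturation: I_D = ½ k_n V_ov² = 0.5 × 6.45 × 2.43² = 19 mA, giving V_DS = V_DD − I_D R_D = 5.03 − 19 × 0.0993 = 3.15 V.
V_DS = 3.15 V ≥ V_ov = 2.43 V, confirming saturation.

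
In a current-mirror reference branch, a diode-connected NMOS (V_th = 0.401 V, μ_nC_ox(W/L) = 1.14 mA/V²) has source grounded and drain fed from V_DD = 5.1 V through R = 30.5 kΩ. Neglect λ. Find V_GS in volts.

V_GS = 0.893 V

With gate tied to drain, V_GS = V_DS ≥ V_GS − V_th, so the device is in saturation.
KCL at the drain: ½ k_n (V_GS − V_th)² = (V_DD − V_GS)/R.
Let x = V_GS − 0.401. Then 17.4 x² + x − 4.699 = 0, giving x = 0.492 V (positive root), so V_GS = 0.893 V.
I_D = (V_DD − V_GS)/R = (5.1 − 0.893) / 30.5 = 0.138 mA.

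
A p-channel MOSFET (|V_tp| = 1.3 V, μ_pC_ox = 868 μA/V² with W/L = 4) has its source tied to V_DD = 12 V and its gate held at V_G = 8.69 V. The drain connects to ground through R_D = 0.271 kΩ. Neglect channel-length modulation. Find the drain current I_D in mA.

I_D = 7.01 mA

V_SG = V_DD − V_G = 12 − 8.69 = 3.31 V, so V_ov = 3.31 − 1.3 = 2.01 V.
k_p = μ_pC_ox · (W/L) = 3.472 mA/V².
Assume saturation: I_D = ½ k_p V_ov² = 0.5 × 3.472 × 2.01² = 7.01 mA, giving V_SD = V_DD − I_D R_D = 12 − 7.01 × 0.271 = 10.1 V.
V_SD = 10.1 V ≥ V_ov = 2.01 V, confirming saturation.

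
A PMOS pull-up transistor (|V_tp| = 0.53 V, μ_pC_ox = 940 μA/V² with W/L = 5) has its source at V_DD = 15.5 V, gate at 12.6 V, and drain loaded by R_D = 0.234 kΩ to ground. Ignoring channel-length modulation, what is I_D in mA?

I_D = 13.2 mA

V_SG = V_DD − V_G = 15.5 − 12.6 = 2.9 V, so V_ov = 2.9 − 0.53 = 2.37 V.
k_p = μ_pC_ox · (W/L) = 4.7 mA/V².
Assume saturation: I_D = ½ k_p V_ov² = 0.5 × 4.7 × 2.37² = 13.2 mA, giving V_SD = V_DD − I_D R_D = 15.5 − 13.2 × 0.234 = 12.4 V.
V_SD = 12.4 V ≥ V_ov = 2.37 V, confirming saturation.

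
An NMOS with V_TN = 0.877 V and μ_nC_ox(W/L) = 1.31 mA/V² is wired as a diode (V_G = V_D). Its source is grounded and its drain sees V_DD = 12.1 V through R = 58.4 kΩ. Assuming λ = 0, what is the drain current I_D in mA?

With gate tied to drain, V_GS = V_DS ≥ V_GS − V_TN, so the device is in saturation.
KCL at the drain: ½ k_n (V_GS − V_TN)² = (V_DD − V_GS)/R.
Let x = V_GS − 0.877. Then 38.3 x² + x − 11.22 = 0, giving x = 0.529 V (positive root), so V_GS = 1.41 V.
I_D = (V_DD − V_GS)/R = (12.1 − 1.41) / 58.4 = 0.183 mA.

I_D = 0.183 mA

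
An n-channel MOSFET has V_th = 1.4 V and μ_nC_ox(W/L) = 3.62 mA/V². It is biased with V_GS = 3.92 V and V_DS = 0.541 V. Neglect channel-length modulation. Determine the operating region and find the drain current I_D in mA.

V_ov = V_GS − V_th = 3.92 − 1.4 = 2.52 V.
Since V_DS = 0.541 V < V_ov = 2.52 V, the device is in the triode region.
I_D = k_n [V_ov · V_DS − ½ V_DS²] = 3.62 × [2.52 × 0.541 − 0.5 × 0.541²] = 4.41 mA.

Triode; I_D = 4.41 mA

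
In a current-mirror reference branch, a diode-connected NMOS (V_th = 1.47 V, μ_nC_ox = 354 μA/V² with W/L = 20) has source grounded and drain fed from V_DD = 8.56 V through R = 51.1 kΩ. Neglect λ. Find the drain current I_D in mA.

I_D = 0.135 mA

With gate tied to drain, V_GS = V_DS ≥ V_GS − V_th, so the device is in saturation.
k_n = μ_nC_ox · (W/L) = 7.08 mA/V².
KCL at the drain: ½ k_n (V_GS − V_th)² = (V_DD − V_GS)/R.
Let x = V_GS − 1.47. Then 181 x² + x − 7.09 = 0, giving x = 0.195 V (positive root), so V_GS = 1.67 V.
I_D = (V_DD − V_GS)/R = (8.56 − 1.67) / 51.1 = 0.135 mA.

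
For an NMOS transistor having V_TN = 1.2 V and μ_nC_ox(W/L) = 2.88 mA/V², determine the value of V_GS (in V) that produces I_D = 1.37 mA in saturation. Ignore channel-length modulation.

V_GS = 2.18 V

In saturation I_D = ½ k_n (V_GS − V_TN)², so V_GS − V_TN = √(2 I_D / k_n) = √(2 × 1.37 / 2.88) = 0.975 V.
V_GS = 1.2 + 0.975 = 2.18 V.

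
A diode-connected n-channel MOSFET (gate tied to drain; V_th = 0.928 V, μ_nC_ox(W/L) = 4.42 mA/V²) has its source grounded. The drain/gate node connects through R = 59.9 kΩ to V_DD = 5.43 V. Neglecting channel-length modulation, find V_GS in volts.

V_GS = 1.11 V

With gate tied to drain, V_GS = V_DS ≥ V_GS − V_th, so the device is in saturation.
KCL at the drain: ½ k_n (V_GS − V_th)² = (V_DD − V_GS)/R.
Let x = V_GS − 0.928. Then 132 x² + x − 4.502 = 0, giving x = 0.181 V (positive root), so V_GS = 1.11 V.
I_D = (V_DD − V_GS)/R = (5.43 − 1.11) / 59.9 = 0.0721 mA.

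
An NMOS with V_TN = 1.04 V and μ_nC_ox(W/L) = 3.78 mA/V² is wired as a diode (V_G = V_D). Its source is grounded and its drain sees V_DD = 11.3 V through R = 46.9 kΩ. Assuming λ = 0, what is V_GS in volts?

V_GS = 1.37 V

With gate tied to drain, V_GS = V_DS ≥ V_GS − V_TN, so the device is in saturation.
KCL at the drain: ½ k_n (V_GS − V_TN)² = (V_DD − V_GS)/R.
Let x = V_GS − 1.04. Then 88.6 x² + x − 10.26 = 0, giving x = 0.335 V (positive root), so V_GS = 1.37 V.
I_D = (V_DD − V_GS)/R = (11.3 − 1.37) / 46.9 = 0.212 mA.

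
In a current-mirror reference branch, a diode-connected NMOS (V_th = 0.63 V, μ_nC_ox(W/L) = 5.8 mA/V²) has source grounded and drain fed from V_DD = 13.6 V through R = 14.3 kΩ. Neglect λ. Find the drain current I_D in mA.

With gate tied to drain, V_GS = V_DS ≥ V_GS − V_th, so the device is in saturation.
KCL at the drain: ½ k_n (V_GS − V_th)² = (V_DD − V_GS)/R.
Let x = V_GS − 0.63. Then 41.5 x² + x − 12.97 = 0, giving x = 0.547 V (positive root), so V_GS = 1.18 V.
I_D = (V_DD − V_GS)/R = (13.6 − 1.18) / 14.3 = 0.869 mA.

I_D = 0.869 mA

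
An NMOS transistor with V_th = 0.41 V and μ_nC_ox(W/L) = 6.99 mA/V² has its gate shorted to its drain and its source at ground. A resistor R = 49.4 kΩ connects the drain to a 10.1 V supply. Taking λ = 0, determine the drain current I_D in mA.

With gate tied to drain, V_GS = V_DS ≥ V_GS − V_th, so the device is in saturation.
KCL at the drain: ½ k_n (V_GS − V_th)² = (V_DD − V_GS)/R.
Let x = V_GS − 0.41. Then 173 x² + x − 9.69 = 0, giving x = 0.234 V (positive root), so V_GS = 0.644 V.
I_D = (V_DD − V_GS)/R = (10.1 − 0.644) / 49.4 = 0.191 mA.

I_D = 0.191 mA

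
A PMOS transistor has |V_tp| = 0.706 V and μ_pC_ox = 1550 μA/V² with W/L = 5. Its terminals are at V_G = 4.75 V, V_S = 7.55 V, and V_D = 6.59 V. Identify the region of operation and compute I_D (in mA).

V_SG = V_S − V_G = 7.55 − 4.75 = 2.8 V; V_SD = V_S − V_D = 7.55 − 6.59 = 0.96 V.
k_p = μ_pC_ox · (W/L) = 7.75 mA/V².
V_ov = V_SG − |V_tp| = 2.8 − 0.706 = 2.09 V.
Since V_SD = 0.96 V < V_ov = 2.09 V, the device is in the triode region.
I_D = k_p [V_ov · V_SD − ½ V_SD²] = 7.75 × [2.09 × 0.96 − 0.5 × 0.96²] = 12 mA.

Triode; I_D = 12.0 mA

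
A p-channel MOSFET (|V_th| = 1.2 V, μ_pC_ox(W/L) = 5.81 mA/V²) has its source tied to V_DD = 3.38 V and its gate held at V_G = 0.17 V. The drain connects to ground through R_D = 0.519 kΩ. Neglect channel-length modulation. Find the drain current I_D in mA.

I_D = 5.47 mA

V_SG = V_DD − V_G = 3.38 − 0.17 = 3.21 V, so V_ov = 3.21 − 1.2 = 2.01 V.
Assume saturation: I_D = ½ k_p V_ov² = 0.5 × 5.81 × 2.01² = 11.7 mA, giving V_SD = V_DD − I_D R_D = 3.38 − 11.7 × 0.519 = -2.71 V.
But -2.71 V < V_ov = 2.01 V, so the device is actually in triode.
In triode I_D = k_p[V_ov V_SD − ½ V_SD²] and I_D = (V_DD − V_SD)/R_D. Equating: 1.51 V_SD² − 7.061 V_SD + 3.38 = 0, giving V_SD = 0.541 V (the root below V_ov).
I_D = (3.38 − 0.541) / 0.519 = 5.47 mA.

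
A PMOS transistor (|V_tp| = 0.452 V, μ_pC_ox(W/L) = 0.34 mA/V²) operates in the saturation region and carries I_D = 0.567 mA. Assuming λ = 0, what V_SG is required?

In saturation I_D = ½ k_p (V_SG − |V_tp|)², so V_SG − |V_tp| = √(2 I_D / k_p) = √(2 × 0.567 / 0.34) = 1.83 V.
V_SG = 0.452 + 1.83 = 2.28 V.

V_SG = 2.28 V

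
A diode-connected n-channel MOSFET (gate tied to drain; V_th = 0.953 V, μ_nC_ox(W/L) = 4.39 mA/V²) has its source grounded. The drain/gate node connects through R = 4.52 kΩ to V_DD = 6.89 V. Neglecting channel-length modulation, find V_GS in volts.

V_GS = 1.68 V

With gate tied to drain, V_GS = V_DS ≥ V_GS − V_th, so the device is in saturation.
KCL at the drain: ½ k_n (V_GS − V_th)² = (V_DD − V_GS)/R.
Let x = V_GS − 0.953. Then 9.92 x² + x − 5.937 = 0, giving x = 0.725 V (positive root), so V_GS = 1.68 V.
I_D = (V_DD − V_GS)/R = (6.89 − 1.68) / 4.52 = 1.15 mA.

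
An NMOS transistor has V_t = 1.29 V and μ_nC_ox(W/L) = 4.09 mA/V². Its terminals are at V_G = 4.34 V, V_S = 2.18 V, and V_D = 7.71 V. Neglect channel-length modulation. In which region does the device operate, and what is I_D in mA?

Saturation; I_D = 1.55 mA

V_GS = V_G − V_S = 4.34 − 2.18 = 2.16 V; V_DS = V_D − V_S = 7.71 − 2.18 = 5.53 V.
V_ov = V_GS − V_t = 2.16 − 1.29 = 0.87 V.
Since V_DS = 5.53 V ≥ V_ov = 0.87 V, the device is in saturation.
I_D = ½ k_n V_ov² = 0.5 × 4.09 × 0.87² = 1.55 mA.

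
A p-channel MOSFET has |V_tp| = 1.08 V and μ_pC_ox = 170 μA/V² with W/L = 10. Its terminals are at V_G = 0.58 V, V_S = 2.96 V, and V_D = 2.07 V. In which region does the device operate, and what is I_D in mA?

Triode; I_D = 1.29 mA

V_SG = V_S − V_G = 2.96 − 0.58 = 2.38 V; V_SD = V_S − V_D = 2.96 − 2.07 = 0.89 V.
k_p = μ_pC_ox · (W/L) = 1.7 mA/V².
V_ov = V_SG − |V_tp| = 2.38 − 1.08 = 1.3 V.
Since V_SD = 0.89 V < V_ov = 1.3 V, the device is in the triode region.
I_D = k_p [V_ov · V_SD − ½ V_SD²] = 1.7 × [1.3 × 0.89 − 0.5 × 0.89²] = 1.29 mA.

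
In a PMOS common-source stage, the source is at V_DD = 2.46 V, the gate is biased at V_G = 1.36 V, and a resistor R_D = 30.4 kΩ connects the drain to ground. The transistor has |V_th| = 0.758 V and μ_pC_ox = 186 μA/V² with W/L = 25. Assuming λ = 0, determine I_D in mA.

I_D = 0.0791 mA

V_SG = V_DD − V_G = 2.46 − 1.36 = 1.1 V, so V_ov = 1.1 − 0.758 = 0.342 V.
k_p = μ_pC_ox · (W/L) = 4.65 mA/V².
Assume saturation: I_D = ½ k_p V_ov² = 0.5 × 4.65 × 0.342² = 0.272 mA, giving V_SD = V_DD − I_D R_D = 2.46 − 0.272 × 30.4 = -5.81 V.
But -5.81 V < V_ov = 0.342 V, so the device is actually in triode.
In triode I_D = k_p[V_ov V_SD − ½ V_SD²] and I_D = (V_DD − V_SD)/R_D. Equating: 70.7 V_SD² − 49.35 V_SD + 2.46 = 0, giving V_SD = 0.054 V (the root below V_ov).
I_D = (2.46 − 0.054) / 30.4 = 0.0791 mA.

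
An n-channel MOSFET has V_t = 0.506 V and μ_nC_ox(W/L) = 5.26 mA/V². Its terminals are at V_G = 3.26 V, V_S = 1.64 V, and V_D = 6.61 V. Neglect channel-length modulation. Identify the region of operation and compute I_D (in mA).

Saturation; I_D = 3.26 mA

V_GS = V_G − V_S = 3.26 − 1.64 = 1.62 V; V_DS = V_D − V_S = 6.61 − 1.64 = 4.97 V.
V_ov = V_GS − V_t = 1.62 − 0.506 = 1.11 V.
Since V_DS = 4.97 V ≥ V_ov = 1.11 V, the device is in saturation.
I_D = ½ k_n V_ov² = 0.5 × 5.26 × 1.11² = 3.26 mA.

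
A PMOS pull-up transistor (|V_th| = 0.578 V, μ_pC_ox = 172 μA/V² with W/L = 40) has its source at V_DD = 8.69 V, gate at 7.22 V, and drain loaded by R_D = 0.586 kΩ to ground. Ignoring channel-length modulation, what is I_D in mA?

I_D = 2.74 mA

V_SG = V_DD − V_G = 8.69 − 7.22 = 1.47 V, so V_ov = 1.47 − 0.578 = 0.892 V.
k_p = μ_pC_ox · (W/L) = 6.88 mA/V².
Assume saturation: I_D = ½ k_p V_ov² = 0.5 × 6.88 × 0.892² = 2.74 mA, giving V_SD = V_DD − I_D R_D = 8.69 − 2.74 × 0.586 = 7.09 V.
V_SD = 7.09 V ≥ V_ov = 0.892 V, confirming saturation.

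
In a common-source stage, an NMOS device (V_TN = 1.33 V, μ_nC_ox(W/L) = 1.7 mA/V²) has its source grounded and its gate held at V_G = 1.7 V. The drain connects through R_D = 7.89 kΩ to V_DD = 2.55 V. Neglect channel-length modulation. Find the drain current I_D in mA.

I_D = 0.116 mA

V_GS = V_G = 1.7 V, so V_ov = 1.7 − 1.33 = 0.37 V.
Assume saturation: I_D = ½ k_n V_ov² = 0.5 × 1.7 × 0.37² = 0.116 mA, giving V_DS = V_DD − I_D R_D = 2.55 − 0.116 × 7.89 = 1.63 V.
V_DS = 1.63 V ≥ V_ov = 0.37 V, confirming saturation.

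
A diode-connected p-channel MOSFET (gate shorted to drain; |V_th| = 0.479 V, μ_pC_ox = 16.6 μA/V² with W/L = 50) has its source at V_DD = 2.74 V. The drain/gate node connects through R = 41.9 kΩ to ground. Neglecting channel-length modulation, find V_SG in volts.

V_SG = 0.812 V

With gate tied to drain, V_SG = V_SD ≥ V_SG − |V_th|, so the device is in saturation.
k_p = μ_pC_ox · (W/L) = 0.83 mA/V².
KCL at the drain: ½ k_p (V_SG − |V_th|)² = (V_DD − V_SG)/R.
Let x = V_SG − 0.479. Then 17.4 x² + x − 2.261 = 0, giving x = 0.333 V (positive root), so V_SG = 0.812 V.
I_D = (V_DD − V_SG)/R = (2.74 − 0.812) / 41.9 = 0.046 mA.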